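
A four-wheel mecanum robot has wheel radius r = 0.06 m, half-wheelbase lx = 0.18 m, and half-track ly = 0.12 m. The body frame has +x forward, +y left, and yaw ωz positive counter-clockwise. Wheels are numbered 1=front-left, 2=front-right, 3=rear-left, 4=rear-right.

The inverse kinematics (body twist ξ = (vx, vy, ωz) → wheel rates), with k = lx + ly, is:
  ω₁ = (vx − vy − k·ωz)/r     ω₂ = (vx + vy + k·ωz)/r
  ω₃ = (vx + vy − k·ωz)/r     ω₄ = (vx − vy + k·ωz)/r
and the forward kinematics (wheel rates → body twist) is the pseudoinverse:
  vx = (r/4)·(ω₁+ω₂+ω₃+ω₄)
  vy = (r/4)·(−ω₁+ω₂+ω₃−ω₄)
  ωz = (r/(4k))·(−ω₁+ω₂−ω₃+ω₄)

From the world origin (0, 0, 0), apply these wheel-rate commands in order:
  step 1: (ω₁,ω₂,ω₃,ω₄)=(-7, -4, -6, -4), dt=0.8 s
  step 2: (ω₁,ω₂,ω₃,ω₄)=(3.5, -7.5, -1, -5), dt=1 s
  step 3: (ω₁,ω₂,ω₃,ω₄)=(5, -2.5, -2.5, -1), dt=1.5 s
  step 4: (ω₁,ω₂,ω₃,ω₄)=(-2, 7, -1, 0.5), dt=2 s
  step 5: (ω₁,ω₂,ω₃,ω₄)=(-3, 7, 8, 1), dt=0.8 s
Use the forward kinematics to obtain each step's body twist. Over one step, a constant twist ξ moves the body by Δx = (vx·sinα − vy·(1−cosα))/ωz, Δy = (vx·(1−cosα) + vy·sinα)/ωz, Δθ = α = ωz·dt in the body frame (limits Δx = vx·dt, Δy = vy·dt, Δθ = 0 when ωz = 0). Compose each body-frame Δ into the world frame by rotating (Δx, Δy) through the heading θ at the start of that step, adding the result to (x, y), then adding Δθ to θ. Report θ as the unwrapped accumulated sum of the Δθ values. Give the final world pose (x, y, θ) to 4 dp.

step 1: ξ=(vx,vy,ωz)=(-0.3150, 0.0150, 0.2500), dt=0.8 → body Δ=(-0.2515, -0.0132, 0.2000) → world pose (-0.2515, -0.0132, 0.2000)
step 2: ξ=(vx,vy,ωz)=(-0.1500, -0.1050, -0.7500), dt=1.0 → body Δ=(-0.1739, -0.0418, -0.7500) → world pose (-0.4136, -0.0887, -0.5500)
step 3: ξ=(vx,vy,ωz)=(-0.0150, -0.1350, -0.3000), dt=1.5 → body Δ=(-0.0665, -0.1908, -0.4500) → world pose (-0.5701, -0.2165, -1.0000)
step 4: ξ=(vx,vy,ωz)=(0.0675, 0.1125, 0.5250), dt=2.0 → body Δ=(0.0039, 0.2505, 1.0500) → world pose (-0.3572, -0.0844, 0.0500)
step 5: ξ=(vx,vy,ωz)=(0.1950, 0.2550, 0.1500), dt=0.8 → body Δ=(0.1434, 0.2129, 0.1200) → world pose (-0.2246, 0.1353, 0.1700)

(-0.2246, 0.1353, 0.1700)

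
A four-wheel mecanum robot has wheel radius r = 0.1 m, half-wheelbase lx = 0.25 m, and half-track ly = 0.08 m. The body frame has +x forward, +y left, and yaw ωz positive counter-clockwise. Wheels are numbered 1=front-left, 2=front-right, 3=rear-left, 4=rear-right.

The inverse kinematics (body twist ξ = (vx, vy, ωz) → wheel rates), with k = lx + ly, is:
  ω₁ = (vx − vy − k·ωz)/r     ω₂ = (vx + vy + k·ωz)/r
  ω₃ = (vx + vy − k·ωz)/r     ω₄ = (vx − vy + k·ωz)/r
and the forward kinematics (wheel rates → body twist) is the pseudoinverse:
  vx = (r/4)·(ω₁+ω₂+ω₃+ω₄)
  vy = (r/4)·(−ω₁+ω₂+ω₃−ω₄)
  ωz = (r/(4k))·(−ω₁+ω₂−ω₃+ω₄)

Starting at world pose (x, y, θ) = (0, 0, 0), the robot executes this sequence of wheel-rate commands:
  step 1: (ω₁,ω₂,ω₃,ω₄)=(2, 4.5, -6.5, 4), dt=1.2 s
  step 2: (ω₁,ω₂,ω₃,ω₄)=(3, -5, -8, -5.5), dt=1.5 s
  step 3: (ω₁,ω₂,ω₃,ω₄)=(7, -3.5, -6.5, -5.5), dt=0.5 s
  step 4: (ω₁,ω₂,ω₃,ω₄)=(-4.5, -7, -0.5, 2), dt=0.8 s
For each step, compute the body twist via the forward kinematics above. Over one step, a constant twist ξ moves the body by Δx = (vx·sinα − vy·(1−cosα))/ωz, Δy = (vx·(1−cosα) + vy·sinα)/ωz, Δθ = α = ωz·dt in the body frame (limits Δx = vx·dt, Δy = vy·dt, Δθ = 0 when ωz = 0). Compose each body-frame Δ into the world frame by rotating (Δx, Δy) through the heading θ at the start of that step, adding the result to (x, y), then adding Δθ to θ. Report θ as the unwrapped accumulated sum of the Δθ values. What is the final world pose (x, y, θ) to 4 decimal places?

step 1: ξ=(vx,vy,ωz)=(0.1000, -0.2000, 0.9848), dt=1.2 → body Δ=(0.2200, -0.1249, 1.1818) → world pose (0.2200, -0.1249, 1.1818)
step 2: ξ=(vx,vy,ωz)=(-0.3875, -0.2625, -0.4167), dt=1.5 → body Δ=(-0.6632, -0.1928, -0.6250) → world pose (0.1469, -0.8117, 0.5568)
step 3: ξ=(vx,vy,ωz)=(-0.2125, -0.2875, -0.7197), dt=0.5 → body Δ=(-0.1296, -0.1218, -0.3598) → world pose (0.1013, -0.9835, 0.1970)
step 4: ξ=(vx,vy,ωz)=(-0.2500, -0.1250, 0.0000), dt=0.8 → body Δ=(-0.2000, -0.1000, 0.0000) → world pose (-0.0753, -1.1207, 0.1970)

(-0.0753, -1.1207, 0.1970)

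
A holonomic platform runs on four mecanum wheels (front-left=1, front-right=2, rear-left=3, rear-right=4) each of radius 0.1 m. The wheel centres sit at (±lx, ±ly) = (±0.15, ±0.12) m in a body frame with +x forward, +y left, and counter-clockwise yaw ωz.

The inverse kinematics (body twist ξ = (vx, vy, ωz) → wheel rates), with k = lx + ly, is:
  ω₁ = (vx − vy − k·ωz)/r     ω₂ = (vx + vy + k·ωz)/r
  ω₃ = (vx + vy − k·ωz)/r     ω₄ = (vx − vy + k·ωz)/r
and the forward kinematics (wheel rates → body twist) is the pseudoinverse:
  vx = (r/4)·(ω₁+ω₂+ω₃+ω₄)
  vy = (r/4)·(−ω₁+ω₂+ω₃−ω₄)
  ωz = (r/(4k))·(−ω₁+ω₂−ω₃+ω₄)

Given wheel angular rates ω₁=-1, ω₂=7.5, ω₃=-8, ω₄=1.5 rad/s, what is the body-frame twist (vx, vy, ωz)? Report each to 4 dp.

(0.0000, -0.0250, 1.6667)

k = lx + ly = 0.15 + 0.12 = 0.2700
ω₁+ω₂+ω₃+ω₄ = 0.0000  →  vx = (0.1/4)·0.0000 = 0.0000
−ω₁+ω₂+ω₃−ω₄ = -1.0000  →  vy = (0.1/4)·-1.0000 = -0.0250
−ω₁+ω₂−ω₃+ω₄ = 18.0000  →  ωz = (0.1/1.0800)·18.0000 = 1.6667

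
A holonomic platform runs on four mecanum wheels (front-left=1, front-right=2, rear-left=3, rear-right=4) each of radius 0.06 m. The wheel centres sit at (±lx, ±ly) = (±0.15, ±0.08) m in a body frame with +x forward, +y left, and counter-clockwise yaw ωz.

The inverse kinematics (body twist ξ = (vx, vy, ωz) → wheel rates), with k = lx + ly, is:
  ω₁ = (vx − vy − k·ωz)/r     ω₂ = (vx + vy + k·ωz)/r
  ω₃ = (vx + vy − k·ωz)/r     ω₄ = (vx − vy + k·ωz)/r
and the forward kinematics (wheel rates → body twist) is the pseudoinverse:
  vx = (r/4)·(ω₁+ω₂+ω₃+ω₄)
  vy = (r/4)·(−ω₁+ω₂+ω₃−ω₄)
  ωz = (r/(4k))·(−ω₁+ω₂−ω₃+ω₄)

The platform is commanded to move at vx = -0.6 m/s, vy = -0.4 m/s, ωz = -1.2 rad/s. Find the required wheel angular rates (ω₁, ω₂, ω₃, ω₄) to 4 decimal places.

(1.2667, -21.2667, -12.0667, -7.9333)

k = lx + ly = 0.15 + 0.08 = 0.2300;  k·ωz = 0.2300·-1.2 = -0.2760
ω₁ (FL) = (vx − vy − k·ωz)/r = 0.0760/0.06 = 1.2667
ω₂ (FR) = (vx + vy + k·ωz)/r = -1.2760/0.06 = -21.2667
ω₃ (RL) = (vx + vy − k·ωz)/r = -0.7240/0.06 = -12.0667
ω₄ (RR) = (vx − vy + k·ωz)/r = -0.4760/0.06 = -7.9333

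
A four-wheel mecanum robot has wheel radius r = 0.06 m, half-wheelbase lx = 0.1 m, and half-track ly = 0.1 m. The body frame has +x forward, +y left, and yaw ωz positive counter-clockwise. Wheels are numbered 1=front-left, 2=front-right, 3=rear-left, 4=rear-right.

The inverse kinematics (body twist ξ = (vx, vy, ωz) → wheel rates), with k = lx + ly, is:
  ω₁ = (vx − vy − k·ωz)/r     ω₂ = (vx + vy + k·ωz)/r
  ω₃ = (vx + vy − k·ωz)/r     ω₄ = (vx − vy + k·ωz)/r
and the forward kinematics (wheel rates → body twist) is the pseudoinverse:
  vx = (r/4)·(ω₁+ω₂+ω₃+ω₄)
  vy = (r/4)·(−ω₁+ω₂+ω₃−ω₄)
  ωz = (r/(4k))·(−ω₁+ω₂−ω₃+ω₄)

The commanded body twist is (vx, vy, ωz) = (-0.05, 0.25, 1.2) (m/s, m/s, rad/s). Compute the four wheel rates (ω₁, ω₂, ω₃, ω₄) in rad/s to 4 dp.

(-9.0000, 7.3333, -0.6667, -1.0000)

k = lx + ly = 0.1 + 0.1 = 0.2000;  k·ωz = 0.2000·1.2 = 0.2400
ω₁ (FL) = (vx − vy − k·ωz)/r = -0.5400/0.06 = -9.0000
ω₂ (FR) = (vx + vy + k·ωz)/r = 0.4400/0.06 = 7.3333
ω₃ (RL) = (vx + vy − k·ωz)/r = -0.0400/0.06 = -0.6667
ω₄ (RR) = (vx − vy + k·ωz)/r = -0.0600/0.06 = -1.0000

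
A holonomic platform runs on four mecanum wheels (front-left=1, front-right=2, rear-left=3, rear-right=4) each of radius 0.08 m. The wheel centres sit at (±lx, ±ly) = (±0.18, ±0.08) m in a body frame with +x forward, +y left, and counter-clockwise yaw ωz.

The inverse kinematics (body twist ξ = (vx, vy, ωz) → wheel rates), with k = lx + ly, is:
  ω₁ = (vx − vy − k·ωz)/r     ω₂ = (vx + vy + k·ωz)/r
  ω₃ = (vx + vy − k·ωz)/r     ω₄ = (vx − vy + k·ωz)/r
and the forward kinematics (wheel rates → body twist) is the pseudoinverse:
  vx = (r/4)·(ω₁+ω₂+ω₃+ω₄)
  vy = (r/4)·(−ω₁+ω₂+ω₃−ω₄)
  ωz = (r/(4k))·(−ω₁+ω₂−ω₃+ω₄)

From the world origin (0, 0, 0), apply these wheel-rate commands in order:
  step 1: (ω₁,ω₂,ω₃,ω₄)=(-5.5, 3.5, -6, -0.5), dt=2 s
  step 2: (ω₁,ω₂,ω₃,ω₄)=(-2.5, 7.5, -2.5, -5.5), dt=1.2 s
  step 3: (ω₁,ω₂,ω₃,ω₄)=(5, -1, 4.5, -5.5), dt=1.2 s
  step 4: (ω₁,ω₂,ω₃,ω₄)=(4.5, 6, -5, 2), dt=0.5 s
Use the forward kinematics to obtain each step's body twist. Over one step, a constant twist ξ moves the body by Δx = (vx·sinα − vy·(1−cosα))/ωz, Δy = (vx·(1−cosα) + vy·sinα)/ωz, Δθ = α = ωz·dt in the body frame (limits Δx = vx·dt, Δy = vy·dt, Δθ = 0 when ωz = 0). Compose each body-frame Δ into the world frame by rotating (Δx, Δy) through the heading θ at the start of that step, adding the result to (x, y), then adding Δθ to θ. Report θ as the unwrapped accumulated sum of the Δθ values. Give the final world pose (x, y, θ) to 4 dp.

step 1: ξ=(vx,vy,ωz)=(-0.1700, 0.0700, 1.1154), dt=2.0 → body Δ=(-0.2216, -0.1963, 2.2308) → world pose (-0.2216, -0.1963, 2.2308)
step 2: ξ=(vx,vy,ωz)=(-0.0600, 0.2600, 0.5385), dt=1.2 → body Δ=(-0.1644, 0.2683, 0.6462) → world pose (-0.3328, -0.4907, 2.8769)
step 3: ξ=(vx,vy,ωz)=(0.0600, 0.0800, -1.2308), dt=1.2 → body Δ=(0.1074, 0.0205, -1.4769) → world pose (-0.4418, -0.4824, 1.4000)
step 4: ξ=(vx,vy,ωz)=(0.1500, -0.1100, 0.6538), dt=0.5 → body Δ=(0.0826, -0.0419, 0.3269) → world pose (-0.3865, -0.4081, 1.7269)

(-0.3865, -0.4081, 1.7269)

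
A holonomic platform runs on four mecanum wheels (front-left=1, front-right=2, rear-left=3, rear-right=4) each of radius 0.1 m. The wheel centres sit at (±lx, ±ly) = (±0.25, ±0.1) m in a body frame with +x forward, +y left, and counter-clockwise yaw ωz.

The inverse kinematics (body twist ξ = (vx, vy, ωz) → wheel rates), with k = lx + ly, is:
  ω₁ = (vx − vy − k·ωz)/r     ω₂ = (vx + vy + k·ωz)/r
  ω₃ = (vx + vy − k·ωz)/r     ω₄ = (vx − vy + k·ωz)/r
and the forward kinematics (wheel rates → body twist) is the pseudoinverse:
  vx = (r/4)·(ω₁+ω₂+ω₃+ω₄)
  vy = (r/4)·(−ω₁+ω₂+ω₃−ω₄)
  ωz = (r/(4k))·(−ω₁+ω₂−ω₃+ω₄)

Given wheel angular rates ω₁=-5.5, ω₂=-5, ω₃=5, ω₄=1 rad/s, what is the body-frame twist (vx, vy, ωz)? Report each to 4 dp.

k = lx + ly = 0.25 + 0.1 = 0.3500
ω₁+ω₂+ω₃+ω₄ = -4.5000  →  vx = (0.1/4)·-4.5000 = -0.1125
−ω₁+ω₂+ω₃−ω₄ = 4.5000  →  vy = (0.1/4)·4.5000 = 0.1125
−ω₁+ω₂−ω₃+ω₄ = -3.5000  →  ωz = (0.1/1.4000)·-3.5000 = -0.2500

(-0.1125, 0.1125, -0.2500)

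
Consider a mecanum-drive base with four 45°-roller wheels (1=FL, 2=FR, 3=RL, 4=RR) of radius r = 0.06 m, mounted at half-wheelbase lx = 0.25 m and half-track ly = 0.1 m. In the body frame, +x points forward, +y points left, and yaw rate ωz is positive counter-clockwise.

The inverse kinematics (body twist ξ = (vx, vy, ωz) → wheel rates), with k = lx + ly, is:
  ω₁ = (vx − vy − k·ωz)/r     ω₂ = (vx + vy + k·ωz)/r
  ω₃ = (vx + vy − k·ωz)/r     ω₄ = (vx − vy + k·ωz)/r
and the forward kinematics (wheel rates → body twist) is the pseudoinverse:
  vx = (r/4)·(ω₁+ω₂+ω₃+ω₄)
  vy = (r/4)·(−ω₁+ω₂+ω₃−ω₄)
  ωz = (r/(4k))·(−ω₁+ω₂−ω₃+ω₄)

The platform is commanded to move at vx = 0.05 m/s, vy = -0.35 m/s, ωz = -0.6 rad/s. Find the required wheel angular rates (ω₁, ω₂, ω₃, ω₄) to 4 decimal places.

k = lx + ly = 0.25 + 0.1 = 0.3500;  k·ωz = 0.3500·-0.6 = -0.2100
ω₁ (FL) = (vx − vy − k·ωz)/r = 0.6100/0.06 = 10.1667
ω₂ (FR) = (vx + vy + k·ωz)/r = -0.5100/0.06 = -8.5000
ω₃ (RL) = (vx + vy − k·ωz)/r = -0.0900/0.06 = -1.5000
ω₄ (RR) = (vx − vy + k·ωz)/r = 0.1900/0.06 = 3.1667

(10.1667, -8.5000, -1.5000, 3.1667)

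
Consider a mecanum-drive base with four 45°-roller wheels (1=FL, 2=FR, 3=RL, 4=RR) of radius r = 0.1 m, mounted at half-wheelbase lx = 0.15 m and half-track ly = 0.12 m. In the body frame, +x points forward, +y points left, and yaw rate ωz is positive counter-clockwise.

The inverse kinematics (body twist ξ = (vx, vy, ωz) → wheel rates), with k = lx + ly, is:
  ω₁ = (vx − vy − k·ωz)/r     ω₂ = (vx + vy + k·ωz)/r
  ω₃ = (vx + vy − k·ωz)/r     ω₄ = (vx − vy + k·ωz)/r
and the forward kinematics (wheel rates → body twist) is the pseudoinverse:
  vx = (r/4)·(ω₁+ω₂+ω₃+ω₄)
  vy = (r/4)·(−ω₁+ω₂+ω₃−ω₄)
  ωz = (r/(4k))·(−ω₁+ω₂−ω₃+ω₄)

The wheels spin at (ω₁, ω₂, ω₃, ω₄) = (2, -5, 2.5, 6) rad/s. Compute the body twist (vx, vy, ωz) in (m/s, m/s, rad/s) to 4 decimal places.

k = lx + ly = 0.15 + 0.12 = 0.2700
ω₁+ω₂+ω₃+ω₄ = 5.5000  →  vx = (0.1/4)·5.5000 = 0.1375
−ω₁+ω₂+ω₃−ω₄ = -10.5000  →  vy = (0.1/4)·-10.5000 = -0.2625
−ω₁+ω₂−ω₃+ω₄ = -3.5000  →  ωz = (0.1/1.0800)·-3.5000 = -0.3241

(0.1375, -0.2625, -0.3241)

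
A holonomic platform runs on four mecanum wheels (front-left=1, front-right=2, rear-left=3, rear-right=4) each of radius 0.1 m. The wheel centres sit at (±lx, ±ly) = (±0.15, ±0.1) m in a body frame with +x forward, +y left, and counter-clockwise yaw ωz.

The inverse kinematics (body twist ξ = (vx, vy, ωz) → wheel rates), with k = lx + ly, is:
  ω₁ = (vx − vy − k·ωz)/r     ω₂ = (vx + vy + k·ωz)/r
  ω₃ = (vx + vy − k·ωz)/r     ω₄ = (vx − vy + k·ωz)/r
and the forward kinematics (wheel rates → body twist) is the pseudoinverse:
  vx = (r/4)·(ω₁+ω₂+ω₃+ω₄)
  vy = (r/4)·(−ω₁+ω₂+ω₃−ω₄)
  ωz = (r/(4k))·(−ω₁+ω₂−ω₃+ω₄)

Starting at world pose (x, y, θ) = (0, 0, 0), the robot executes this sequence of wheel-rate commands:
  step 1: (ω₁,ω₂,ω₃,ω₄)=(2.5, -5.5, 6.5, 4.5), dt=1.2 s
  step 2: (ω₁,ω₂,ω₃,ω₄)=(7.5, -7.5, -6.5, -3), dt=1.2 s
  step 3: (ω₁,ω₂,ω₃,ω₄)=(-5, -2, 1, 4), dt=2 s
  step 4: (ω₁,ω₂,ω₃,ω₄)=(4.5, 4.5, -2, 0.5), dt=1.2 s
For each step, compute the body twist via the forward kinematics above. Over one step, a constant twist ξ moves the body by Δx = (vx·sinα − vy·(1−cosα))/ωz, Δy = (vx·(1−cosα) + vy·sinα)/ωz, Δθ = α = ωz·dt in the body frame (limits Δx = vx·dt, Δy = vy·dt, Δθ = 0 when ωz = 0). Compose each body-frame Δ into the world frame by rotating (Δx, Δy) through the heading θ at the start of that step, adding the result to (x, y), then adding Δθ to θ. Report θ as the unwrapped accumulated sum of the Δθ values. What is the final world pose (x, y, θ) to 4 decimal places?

step 1: ξ=(vx,vy,ωz)=(0.2000, -0.1500, -1.0000), dt=1.2 → body Δ=(0.0908, -0.2673, -1.2000) → world pose (0.0908, -0.2673, -1.2000)
step 2: ξ=(vx,vy,ωz)=(-0.2375, -0.4625, -1.1500), dt=1.2 → body Δ=(-0.5287, -0.2275, -1.3800) → world pose (-0.3129, 0.1430, -2.5800)
step 3: ξ=(vx,vy,ωz)=(-0.0500, 0.0000, 0.6000), dt=2.0 → body Δ=(-0.0777, -0.0531, 1.2000) → world pose (-0.2754, 0.2293, -1.3800)
step 4: ξ=(vx,vy,ωz)=(0.1875, -0.0625, 0.2500), dt=1.2 → body Δ=(0.2328, -0.0404, 0.3000) → world pose (-0.2709, -0.0069, -1.0800)

(-0.2709, -0.0069, -1.0800)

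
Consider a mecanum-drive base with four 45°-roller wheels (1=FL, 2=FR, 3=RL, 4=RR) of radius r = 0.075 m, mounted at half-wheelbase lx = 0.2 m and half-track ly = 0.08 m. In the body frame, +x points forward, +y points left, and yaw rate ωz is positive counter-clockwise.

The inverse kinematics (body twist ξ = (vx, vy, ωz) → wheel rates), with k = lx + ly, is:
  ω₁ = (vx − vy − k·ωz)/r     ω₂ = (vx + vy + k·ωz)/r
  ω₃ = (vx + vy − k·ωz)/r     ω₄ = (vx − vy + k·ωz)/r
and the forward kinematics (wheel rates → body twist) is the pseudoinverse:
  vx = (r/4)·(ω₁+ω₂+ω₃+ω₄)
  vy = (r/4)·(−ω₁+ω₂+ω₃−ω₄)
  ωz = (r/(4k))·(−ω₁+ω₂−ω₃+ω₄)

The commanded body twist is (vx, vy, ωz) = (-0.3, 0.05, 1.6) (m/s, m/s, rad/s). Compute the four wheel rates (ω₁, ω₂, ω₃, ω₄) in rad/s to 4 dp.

(-10.6400, 2.6400, -9.3067, 1.3067)

k = lx + ly = 0.2 + 0.08 = 0.2800;  k·ωz = 0.2800·1.6 = 0.4480
ω₁ (FL) = (vx − vy − k·ωz)/r = -0.7980/0.075 = -10.6400
ω₂ (FR) = (vx + vy + k·ωz)/r = 0.1980/0.075 = 2.6400
ω₃ (RL) = (vx + vy − k·ωz)/r = -0.6980/0.075 = -9.3067
ω₄ (RR) = (vx − vy + k·ωz)/r = 0.0980/0.075 = 1.3067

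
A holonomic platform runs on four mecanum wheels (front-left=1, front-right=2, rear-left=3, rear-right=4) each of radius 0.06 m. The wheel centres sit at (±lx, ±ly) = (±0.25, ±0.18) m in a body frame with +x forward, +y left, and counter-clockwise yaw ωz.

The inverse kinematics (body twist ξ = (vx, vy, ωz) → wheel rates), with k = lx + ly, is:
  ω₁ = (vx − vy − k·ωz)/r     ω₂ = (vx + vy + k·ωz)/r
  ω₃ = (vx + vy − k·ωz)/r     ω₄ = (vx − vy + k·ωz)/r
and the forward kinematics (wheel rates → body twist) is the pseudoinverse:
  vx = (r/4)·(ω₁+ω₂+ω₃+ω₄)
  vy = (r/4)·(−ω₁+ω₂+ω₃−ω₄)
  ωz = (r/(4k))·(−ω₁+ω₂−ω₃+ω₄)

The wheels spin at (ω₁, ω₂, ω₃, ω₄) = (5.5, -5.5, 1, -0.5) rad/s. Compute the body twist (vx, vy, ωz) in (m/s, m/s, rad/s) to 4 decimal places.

(0.0075, -0.1425, -0.4360)

k = lx + ly = 0.25 + 0.18 = 0.4300
ω₁+ω₂+ω₃+ω₄ = 0.5000  →  vx = (0.06/4)·0.5000 = 0.0075
−ω₁+ω₂+ω₃−ω₄ = -9.5000  →  vy = (0.06/4)·-9.5000 = -0.1425
−ω₁+ω₂−ω₃+ω₄ = -12.5000  →  ωz = (0.06/1.7200)·-12.5000 = -0.4360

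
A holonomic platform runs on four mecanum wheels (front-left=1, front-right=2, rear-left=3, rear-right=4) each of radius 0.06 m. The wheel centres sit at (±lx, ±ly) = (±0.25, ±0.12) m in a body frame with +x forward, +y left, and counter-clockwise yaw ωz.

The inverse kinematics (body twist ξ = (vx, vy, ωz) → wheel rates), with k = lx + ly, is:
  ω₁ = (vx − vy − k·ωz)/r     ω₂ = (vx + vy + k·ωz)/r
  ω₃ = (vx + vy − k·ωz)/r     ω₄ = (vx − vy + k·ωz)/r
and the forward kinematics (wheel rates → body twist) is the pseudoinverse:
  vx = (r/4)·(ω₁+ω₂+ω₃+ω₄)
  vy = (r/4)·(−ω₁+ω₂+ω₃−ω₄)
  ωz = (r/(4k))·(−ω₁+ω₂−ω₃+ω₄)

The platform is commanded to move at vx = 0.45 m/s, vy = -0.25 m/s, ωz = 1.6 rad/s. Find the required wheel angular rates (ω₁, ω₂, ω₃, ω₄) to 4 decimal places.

k = lx + ly = 0.25 + 0.12 = 0.3700;  k·ωz = 0.3700·1.6 = 0.5920
ω₁ (FL) = (vx − vy − k·ωz)/r = 0.1080/0.06 = 1.8000
ω₂ (FR) = (vx + vy + k·ωz)/r = 0.7920/0.06 = 13.2000
ω₃ (RL) = (vx + vy − k·ωz)/r = -0.3920/0.06 = -6.5333
ω₄ (RR) = (vx − vy + k·ωz)/r = 1.2920/0.06 = 21.5333

(1.8000, 13.2000, -6.5333, 21.5333)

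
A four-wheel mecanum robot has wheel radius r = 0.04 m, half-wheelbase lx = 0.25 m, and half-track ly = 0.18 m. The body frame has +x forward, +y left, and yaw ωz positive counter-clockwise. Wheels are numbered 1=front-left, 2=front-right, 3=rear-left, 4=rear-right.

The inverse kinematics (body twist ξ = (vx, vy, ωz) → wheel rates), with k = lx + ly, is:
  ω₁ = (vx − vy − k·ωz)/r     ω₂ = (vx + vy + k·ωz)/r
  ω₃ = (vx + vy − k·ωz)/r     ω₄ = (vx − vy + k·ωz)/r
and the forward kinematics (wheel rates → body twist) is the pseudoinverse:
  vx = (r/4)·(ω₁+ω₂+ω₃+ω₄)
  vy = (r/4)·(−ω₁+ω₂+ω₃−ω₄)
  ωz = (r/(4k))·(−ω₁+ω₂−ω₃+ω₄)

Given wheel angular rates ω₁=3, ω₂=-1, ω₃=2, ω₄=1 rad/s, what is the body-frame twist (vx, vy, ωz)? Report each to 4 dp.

(0.0500, -0.0300, -0.1163)

k = lx + ly = 0.25 + 0.18 = 0.4300
ω₁+ω₂+ω₃+ω₄ = 5.0000  →  vx = (0.04/4)·5.0000 = 0.0500
−ω₁+ω₂+ω₃−ω₄ = -3.0000  →  vy = (0.04/4)·-3.0000 = -0.0300
−ω₁+ω₂−ω₃+ω₄ = -5.0000  →  ωz = (0.04/1.7200)·-5.0000 = -0.1163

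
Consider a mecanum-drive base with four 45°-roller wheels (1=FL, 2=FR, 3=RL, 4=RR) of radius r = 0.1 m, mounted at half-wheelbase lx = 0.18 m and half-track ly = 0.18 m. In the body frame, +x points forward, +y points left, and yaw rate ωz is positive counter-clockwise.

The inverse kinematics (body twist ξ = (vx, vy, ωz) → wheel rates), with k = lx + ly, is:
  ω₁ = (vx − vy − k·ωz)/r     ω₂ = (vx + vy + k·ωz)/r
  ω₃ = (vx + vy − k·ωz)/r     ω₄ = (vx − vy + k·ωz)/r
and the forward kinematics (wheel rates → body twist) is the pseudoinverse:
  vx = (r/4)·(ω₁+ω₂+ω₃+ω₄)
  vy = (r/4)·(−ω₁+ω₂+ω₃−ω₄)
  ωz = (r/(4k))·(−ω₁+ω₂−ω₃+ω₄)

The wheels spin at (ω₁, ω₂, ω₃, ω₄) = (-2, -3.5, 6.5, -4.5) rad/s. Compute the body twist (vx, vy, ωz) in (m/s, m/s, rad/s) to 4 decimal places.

(-0.0875, 0.2375, -0.8681)

k = lx + ly = 0.18 + 0.18 = 0.3600
ω₁+ω₂+ω₃+ω₄ = -3.5000  →  vx = (0.1/4)·-3.5000 = -0.0875
−ω₁+ω₂+ω₃−ω₄ = 9.5000  →  vy = (0.1/4)·9.5000 = 0.2375
−ω₁+ω₂−ω₃+ω₄ = -12.5000  →  ωz = (0.1/1.4400)·-12.5000 = -0.8681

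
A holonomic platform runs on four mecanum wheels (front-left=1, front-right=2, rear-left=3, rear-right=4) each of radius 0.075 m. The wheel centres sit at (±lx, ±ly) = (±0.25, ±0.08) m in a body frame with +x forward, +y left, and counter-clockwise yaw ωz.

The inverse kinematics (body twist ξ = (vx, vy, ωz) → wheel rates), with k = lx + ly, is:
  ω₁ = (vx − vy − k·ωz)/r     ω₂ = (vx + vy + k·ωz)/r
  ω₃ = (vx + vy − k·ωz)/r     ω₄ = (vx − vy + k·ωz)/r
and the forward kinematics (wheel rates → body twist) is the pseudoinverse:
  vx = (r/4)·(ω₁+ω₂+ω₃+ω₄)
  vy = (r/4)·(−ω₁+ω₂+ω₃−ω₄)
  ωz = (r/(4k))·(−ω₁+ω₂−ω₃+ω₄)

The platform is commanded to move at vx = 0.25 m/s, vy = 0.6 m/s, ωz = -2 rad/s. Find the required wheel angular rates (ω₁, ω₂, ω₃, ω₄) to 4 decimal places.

k = lx + ly = 0.25 + 0.08 = 0.3300;  k·ωz = 0.3300·-2 = -0.6600
ω₁ (FL) = (vx − vy − k·ωz)/r = 0.3100/0.075 = 4.1333
ω₂ (FR) = (vx + vy + k·ωz)/r = 0.1900/0.075 = 2.5333
ω₃ (RL) = (vx + vy − k·ωz)/r = 1.5100/0.075 = 20.1333
ω₄ (RR) = (vx − vy + k·ωz)/r = -1.0100/0.075 = -13.4667

(4.1333, 2.5333, 20.1333, -13.4667)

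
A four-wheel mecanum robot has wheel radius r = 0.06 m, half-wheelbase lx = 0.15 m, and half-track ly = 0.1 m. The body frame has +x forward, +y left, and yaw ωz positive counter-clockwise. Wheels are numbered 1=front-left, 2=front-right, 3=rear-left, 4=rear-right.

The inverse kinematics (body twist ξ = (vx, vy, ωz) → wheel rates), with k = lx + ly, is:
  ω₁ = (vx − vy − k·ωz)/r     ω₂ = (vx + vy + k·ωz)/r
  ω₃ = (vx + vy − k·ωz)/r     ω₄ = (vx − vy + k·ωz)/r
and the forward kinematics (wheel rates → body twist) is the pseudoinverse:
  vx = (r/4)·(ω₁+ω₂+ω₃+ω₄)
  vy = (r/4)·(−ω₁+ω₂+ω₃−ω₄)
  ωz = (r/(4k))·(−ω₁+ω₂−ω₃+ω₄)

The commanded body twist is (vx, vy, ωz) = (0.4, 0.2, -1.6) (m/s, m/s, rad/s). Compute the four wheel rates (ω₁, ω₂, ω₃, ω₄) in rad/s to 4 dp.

(10.0000, 3.3333, 16.6667, -3.3333)

k = lx + ly = 0.15 + 0.1 = 0.2500;  k·ωz = 0.2500·-1.6 = -0.4000
ω₁ (FL) = (vx − vy − k·ωz)/r = 0.6000/0.06 = 10.0000
ω₂ (FR) = (vx + vy + k·ωz)/r = 0.2000/0.06 = 3.3333
ω₃ (RL) = (vx + vy − k·ωz)/r = 1.0000/0.06 = 16.6667
ω₄ (RR) = (vx − vy + k·ωz)/r = -0.2000/0.06 = -3.3333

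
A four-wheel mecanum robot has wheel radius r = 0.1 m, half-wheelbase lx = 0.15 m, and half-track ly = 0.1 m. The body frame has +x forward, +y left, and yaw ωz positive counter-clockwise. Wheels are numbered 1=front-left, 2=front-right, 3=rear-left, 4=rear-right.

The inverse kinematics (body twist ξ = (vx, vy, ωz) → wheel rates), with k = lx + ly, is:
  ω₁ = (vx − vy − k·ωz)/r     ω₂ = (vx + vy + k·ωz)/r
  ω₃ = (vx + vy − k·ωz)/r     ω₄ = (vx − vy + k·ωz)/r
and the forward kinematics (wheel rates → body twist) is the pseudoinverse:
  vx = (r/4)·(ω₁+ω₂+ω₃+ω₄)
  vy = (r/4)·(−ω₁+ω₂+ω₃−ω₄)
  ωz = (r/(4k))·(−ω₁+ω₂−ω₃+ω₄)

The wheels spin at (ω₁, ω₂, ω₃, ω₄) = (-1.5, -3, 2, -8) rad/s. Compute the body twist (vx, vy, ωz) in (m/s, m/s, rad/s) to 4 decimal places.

k = lx + ly = 0.15 + 0.1 = 0.2500
ω₁+ω₂+ω₃+ω₄ = -10.5000  →  vx = (0.1/4)·-10.5000 = -0.2625
−ω₁+ω₂+ω₃−ω₄ = 8.5000  →  vy = (0.1/4)·8.5000 = 0.2125
−ω₁+ω₂−ω₃+ω₄ = -11.5000  →  ωz = (0.1/1.0000)·-11.5000 = -1.1500

(-0.2625, 0.2125, -1.1500)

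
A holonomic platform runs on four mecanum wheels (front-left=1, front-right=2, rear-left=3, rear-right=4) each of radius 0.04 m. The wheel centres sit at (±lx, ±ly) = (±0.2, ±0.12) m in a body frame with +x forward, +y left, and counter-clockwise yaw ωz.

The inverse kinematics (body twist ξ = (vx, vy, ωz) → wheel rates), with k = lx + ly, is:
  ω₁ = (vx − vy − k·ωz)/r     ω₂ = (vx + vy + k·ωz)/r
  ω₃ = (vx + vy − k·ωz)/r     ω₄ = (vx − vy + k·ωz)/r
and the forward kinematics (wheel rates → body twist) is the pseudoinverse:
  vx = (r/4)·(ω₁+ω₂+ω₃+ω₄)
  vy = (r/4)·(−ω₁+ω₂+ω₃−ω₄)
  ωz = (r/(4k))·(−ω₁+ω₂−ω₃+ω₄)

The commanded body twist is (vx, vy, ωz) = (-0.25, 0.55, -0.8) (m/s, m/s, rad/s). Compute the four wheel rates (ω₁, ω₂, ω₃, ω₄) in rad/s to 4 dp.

k = lx + ly = 0.2 + 0.12 = 0.3200;  k·ωz = 0.3200·-0.8 = -0.2560
ω₁ (FL) = (vx − vy − k·ωz)/r = -0.5440/0.04 = -13.6000
ω₂ (FR) = (vx + vy + k·ωz)/r = 0.0440/0.04 = 1.1000
ω₃ (RL) = (vx + vy − k·ωz)/r = 0.5560/0.04 = 13.9000
ω₄ (RR) = (vx − vy + k·ωz)/r = -1.0560/0.04 = -26.4000

(-13.6000, 1.1000, 13.9000, -26.4000)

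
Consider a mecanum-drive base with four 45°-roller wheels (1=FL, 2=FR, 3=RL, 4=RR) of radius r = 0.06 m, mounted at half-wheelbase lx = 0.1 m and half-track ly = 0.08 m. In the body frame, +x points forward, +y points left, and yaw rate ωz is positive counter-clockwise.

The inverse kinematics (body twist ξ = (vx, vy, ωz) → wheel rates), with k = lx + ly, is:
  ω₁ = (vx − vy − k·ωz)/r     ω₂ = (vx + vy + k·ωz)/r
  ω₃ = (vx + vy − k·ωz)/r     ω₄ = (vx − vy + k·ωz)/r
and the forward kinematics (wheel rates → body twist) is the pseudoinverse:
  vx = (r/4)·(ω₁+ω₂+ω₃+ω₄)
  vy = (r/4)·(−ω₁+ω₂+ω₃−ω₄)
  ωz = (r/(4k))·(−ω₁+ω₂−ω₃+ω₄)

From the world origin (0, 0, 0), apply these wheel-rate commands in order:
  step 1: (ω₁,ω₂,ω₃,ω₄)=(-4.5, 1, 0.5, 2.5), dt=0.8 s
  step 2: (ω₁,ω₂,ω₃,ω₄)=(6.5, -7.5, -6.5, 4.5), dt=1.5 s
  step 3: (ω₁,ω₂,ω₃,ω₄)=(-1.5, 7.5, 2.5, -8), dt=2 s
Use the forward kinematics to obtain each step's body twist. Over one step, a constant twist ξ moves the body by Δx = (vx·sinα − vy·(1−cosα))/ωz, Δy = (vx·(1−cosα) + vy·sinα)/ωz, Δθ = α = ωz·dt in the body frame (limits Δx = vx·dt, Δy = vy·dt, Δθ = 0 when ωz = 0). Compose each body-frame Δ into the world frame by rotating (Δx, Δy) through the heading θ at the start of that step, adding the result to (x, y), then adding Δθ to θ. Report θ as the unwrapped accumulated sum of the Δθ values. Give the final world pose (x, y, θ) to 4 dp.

(0.1070, 0.0695, -0.1250)

step 1: ξ=(vx,vy,ωz)=(-0.0075, 0.0525, 0.6250), dt=0.8 → body Δ=(-0.0160, 0.0388, 0.5000) → world pose (-0.0160, 0.0388, 0.5000)
step 2: ξ=(vx,vy,ωz)=(-0.0450, -0.3750, -0.2500), dt=1.5 → body Δ=(-0.1702, -0.5369, -0.3750) → world pose (0.0920, -0.5140, 0.1250)
step 3: ξ=(vx,vy,ωz)=(0.0075, 0.2925, -0.1250), dt=2.0 → body Δ=(0.0876, 0.5771, -0.2500) → world pose (0.1070, 0.0695, -0.1250)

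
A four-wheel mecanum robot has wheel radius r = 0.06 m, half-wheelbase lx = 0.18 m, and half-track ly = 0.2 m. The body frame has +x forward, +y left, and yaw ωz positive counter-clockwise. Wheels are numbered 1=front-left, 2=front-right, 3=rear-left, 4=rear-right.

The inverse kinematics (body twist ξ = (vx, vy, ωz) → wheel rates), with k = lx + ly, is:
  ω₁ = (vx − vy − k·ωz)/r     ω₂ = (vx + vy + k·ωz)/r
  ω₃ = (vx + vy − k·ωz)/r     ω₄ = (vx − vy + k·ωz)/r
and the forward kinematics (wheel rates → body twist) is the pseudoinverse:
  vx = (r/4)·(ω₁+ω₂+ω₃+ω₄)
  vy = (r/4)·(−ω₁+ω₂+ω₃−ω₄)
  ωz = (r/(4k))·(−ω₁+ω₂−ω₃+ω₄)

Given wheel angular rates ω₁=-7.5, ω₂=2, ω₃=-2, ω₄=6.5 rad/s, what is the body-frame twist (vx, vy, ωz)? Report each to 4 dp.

k = lx + ly = 0.18 + 0.2 = 0.3800
ω₁+ω₂+ω₃+ω₄ = -1.0000  →  vx = (0.06/4)·-1.0000 = -0.0150
−ω₁+ω₂+ω₃−ω₄ = 1.0000  →  vy = (0.06/4)·1.0000 = 0.0150
−ω₁+ω₂−ω₃+ω₄ = 18.0000  →  ωz = (0.06/1.5200)·18.0000 = 0.7105

(-0.0150, 0.0150, 0.7105)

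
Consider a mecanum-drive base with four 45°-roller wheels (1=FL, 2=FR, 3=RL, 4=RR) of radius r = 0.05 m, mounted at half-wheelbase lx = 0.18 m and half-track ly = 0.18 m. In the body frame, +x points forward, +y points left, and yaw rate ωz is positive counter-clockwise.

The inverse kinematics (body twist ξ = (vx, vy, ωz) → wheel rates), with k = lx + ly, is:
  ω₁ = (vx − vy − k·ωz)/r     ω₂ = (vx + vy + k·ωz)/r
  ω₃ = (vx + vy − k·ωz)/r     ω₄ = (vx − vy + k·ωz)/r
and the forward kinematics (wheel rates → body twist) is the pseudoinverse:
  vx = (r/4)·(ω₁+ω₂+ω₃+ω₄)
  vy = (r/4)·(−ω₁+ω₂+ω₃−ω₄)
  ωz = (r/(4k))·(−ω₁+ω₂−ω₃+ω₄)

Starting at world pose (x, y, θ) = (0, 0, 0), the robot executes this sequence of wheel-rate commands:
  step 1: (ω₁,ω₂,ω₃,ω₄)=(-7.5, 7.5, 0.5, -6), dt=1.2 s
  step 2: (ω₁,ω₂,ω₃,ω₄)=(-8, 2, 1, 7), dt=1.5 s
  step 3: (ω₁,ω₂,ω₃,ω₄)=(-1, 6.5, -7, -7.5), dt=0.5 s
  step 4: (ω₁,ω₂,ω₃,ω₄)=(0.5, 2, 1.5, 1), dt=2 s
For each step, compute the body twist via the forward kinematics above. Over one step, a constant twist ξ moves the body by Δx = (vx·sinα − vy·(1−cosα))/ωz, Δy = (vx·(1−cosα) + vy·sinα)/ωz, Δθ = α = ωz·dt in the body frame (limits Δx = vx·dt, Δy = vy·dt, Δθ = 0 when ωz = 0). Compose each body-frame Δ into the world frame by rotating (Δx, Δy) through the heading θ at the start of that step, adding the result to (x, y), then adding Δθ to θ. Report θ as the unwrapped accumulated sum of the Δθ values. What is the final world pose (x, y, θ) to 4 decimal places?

(-0.2477, 0.4745, 1.3785)

step 1: ξ=(vx,vy,ωz)=(-0.0688, 0.2687, 0.2951), dt=1.2 → body Δ=(-0.1373, 0.3013, 0.3542) → world pose (-0.1373, 0.3013, 0.3542)
step 2: ξ=(vx,vy,ωz)=(0.0250, 0.0500, 0.5556), dt=1.5 → body Δ=(0.0038, 0.0814, 0.8333) → world pose (-0.1619, 0.3790, 1.1875)
step 3: ξ=(vx,vy,ωz)=(-0.1125, 0.1000, 0.2431), dt=0.5 → body Δ=(-0.0591, 0.0465, 0.1215) → world pose (-0.2271, 0.3415, 1.3090)
step 4: ξ=(vx,vy,ωz)=(0.0625, 0.0250, 0.0347), dt=2.0 → body Δ=(0.1232, 0.0543, 0.0694) → world pose (-0.2477, 0.4745, 1.3785)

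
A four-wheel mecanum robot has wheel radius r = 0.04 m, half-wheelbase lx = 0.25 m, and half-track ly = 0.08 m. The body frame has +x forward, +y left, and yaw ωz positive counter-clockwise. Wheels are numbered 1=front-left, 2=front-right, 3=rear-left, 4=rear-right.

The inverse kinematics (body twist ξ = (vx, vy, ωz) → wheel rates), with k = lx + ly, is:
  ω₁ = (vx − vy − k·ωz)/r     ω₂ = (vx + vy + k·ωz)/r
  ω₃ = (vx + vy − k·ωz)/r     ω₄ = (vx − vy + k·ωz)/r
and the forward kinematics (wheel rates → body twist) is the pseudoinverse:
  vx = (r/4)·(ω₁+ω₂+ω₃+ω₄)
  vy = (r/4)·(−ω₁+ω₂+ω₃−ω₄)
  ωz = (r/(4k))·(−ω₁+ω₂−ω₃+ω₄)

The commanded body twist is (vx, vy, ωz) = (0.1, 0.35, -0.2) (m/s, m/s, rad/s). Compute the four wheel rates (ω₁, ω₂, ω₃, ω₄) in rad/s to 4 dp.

k = lx + ly = 0.25 + 0.08 = 0.3300;  k·ωz = 0.3300·-0.2 = -0.0660
ω₁ (FL) = (vx − vy − k·ωz)/r = -0.1840/0.04 = -4.6000
ω₂ (FR) = (vx + vy + k·ωz)/r = 0.3840/0.04 = 9.6000
ω₃ (RL) = (vx + vy − k·ωz)/r = 0.5160/0.04 = 12.9000
ω₄ (RR) = (vx − vy + k·ωz)/r = -0.3160/0.04 = -7.9000

(-4.6000, 9.6000, 12.9000, -7.9000)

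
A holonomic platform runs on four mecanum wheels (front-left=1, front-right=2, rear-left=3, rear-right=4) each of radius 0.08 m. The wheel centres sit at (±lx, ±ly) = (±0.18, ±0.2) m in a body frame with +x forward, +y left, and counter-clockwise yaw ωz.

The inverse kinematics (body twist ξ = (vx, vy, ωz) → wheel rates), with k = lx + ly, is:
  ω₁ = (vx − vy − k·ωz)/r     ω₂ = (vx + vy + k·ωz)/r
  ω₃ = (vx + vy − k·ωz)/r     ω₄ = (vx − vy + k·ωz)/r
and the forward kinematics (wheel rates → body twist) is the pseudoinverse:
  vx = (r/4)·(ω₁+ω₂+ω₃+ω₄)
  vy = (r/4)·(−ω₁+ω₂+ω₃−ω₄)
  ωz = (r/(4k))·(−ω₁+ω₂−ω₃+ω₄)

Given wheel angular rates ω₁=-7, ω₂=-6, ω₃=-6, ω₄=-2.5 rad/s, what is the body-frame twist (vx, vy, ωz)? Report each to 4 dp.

k = lx + ly = 0.18 + 0.2 = 0.3800
ω₁+ω₂+ω₃+ω₄ = -21.5000  →  vx = (0.08/4)·-21.5000 = -0.4300
−ω₁+ω₂+ω₃−ω₄ = -2.5000  →  vy = (0.08/4)·-2.5000 = -0.0500
−ω₁+ω₂−ω₃+ω₄ = 4.5000  →  ωz = (0.08/1.5200)·4.5000 = 0.2368

(-0.4300, -0.0500, 0.2368)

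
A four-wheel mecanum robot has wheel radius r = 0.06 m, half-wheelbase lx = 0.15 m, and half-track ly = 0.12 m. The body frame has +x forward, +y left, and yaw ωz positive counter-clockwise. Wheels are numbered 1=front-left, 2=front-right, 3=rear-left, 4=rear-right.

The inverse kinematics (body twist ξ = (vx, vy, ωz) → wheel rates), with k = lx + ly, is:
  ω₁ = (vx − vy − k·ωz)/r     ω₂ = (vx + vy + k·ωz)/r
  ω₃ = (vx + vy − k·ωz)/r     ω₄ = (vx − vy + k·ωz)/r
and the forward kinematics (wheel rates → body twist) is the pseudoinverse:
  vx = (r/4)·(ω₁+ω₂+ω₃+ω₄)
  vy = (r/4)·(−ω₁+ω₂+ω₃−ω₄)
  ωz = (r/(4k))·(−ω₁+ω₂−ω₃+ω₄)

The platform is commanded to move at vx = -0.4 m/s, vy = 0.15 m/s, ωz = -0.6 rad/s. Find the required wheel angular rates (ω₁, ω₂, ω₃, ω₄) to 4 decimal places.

(-6.4667, -6.8667, -1.4667, -11.8667)

k = lx + ly = 0.15 + 0.12 = 0.2700;  k·ωz = 0.2700·-0.6 = -0.1620
ω₁ (FL) = (vx − vy − k·ωz)/r = -0.3880/0.06 = -6.4667
ω₂ (FR) = (vx + vy + k·ωz)/r = -0.4120/0.06 = -6.8667
ω₃ (RL) = (vx + vy − k·ωz)/r = -0.0880/0.06 = -1.4667
ω₄ (RR) = (vx − vy + k·ωz)/r = -0.7120/0.06 = -11.8667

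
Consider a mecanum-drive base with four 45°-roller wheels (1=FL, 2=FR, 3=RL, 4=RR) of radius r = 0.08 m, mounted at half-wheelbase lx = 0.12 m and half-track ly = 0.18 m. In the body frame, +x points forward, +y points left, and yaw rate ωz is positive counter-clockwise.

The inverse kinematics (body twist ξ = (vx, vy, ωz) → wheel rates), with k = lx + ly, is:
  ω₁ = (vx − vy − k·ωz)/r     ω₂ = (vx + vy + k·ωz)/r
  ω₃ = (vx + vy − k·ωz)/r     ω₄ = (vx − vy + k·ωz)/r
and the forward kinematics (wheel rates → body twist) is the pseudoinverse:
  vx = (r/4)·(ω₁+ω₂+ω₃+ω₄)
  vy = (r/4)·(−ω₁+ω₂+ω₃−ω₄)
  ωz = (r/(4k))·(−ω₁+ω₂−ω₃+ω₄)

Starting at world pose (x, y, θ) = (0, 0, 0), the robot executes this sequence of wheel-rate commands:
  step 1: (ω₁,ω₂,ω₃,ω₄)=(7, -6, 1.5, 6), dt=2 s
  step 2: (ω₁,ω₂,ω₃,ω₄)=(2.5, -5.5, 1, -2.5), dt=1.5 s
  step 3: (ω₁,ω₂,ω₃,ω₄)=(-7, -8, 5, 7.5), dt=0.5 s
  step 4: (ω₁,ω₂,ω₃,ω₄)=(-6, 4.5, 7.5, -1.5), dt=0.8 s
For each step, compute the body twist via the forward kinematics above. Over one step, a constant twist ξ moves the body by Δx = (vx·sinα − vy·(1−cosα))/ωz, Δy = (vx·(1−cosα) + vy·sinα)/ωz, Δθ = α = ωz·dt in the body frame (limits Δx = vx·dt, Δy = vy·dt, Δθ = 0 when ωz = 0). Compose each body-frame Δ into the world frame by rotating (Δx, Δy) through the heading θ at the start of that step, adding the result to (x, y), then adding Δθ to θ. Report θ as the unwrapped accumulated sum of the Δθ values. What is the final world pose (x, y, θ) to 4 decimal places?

step 1: ξ=(vx,vy,ωz)=(0.1700, -0.3500, -0.5667), dt=2.0 → body Δ=(-0.0842, -0.7324, -1.1333) → world pose (-0.0842, -0.7324, -1.1333)
step 2: ξ=(vx,vy,ωz)=(-0.0900, -0.0900, -0.7667), dt=1.5 → body Δ=(-0.1766, -0.0377, -1.1500) → world pose (-0.1932, -0.5884, -2.2833)
step 3: ξ=(vx,vy,ωz)=(-0.0500, -0.0700, 0.1000), dt=0.5 → body Δ=(-0.0241, -0.0356, 0.0500) → world pose (-0.2044, -0.5469, -2.2333)
step 4: ξ=(vx,vy,ωz)=(0.0900, 0.3900, 0.1000), dt=0.8 → body Δ=(0.0594, 0.3145, 0.0800) → world pose (0.0070, -0.7872, -2.1533)

(0.0070, -0.7872, -2.1533)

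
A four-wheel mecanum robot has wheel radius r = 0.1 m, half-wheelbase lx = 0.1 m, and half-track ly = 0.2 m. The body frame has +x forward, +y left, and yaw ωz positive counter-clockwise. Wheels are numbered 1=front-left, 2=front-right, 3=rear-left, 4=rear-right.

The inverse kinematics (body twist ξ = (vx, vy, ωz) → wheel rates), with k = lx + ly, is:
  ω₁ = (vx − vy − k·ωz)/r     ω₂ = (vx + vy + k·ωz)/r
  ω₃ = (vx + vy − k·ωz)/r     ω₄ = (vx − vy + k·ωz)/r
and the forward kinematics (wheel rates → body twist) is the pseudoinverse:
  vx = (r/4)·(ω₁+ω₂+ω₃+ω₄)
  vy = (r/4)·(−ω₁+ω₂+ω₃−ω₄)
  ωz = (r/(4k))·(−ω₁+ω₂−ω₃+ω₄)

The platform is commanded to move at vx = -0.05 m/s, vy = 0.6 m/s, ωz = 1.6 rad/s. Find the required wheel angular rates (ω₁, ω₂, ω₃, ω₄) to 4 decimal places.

(-11.3000, 10.3000, 0.7000, -1.7000)

k = lx + ly = 0.1 + 0.2 = 0.3000;  k·ωz = 0.3000·1.6 = 0.4800
ω₁ (FL) = (vx − vy − k·ωz)/r = -1.1300/0.1 = -11.3000
ω₂ (FR) = (vx + vy + k·ωz)/r = 1.0300/0.1 = 10.3000
ω₃ (RL) = (vx + vy − k·ωz)/r = 0.0700/0.1 = 0.7000
ω₄ (RR) = (vx − vy + k·ωz)/r = -0.1700/0.1 = -1.7000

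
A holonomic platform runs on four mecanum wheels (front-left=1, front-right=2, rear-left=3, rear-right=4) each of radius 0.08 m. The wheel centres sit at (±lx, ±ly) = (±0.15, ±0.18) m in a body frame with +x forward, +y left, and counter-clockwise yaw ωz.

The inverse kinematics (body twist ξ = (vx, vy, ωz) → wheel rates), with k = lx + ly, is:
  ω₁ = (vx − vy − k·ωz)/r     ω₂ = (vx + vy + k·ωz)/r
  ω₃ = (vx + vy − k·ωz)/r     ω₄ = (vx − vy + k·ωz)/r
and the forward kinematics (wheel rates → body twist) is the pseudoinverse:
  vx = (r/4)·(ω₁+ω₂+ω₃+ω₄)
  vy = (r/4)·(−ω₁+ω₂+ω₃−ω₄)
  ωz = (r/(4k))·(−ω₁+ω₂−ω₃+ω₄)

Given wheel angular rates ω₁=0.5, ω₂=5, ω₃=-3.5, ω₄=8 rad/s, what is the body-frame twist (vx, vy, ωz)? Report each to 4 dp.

k = lx + ly = 0.15 + 0.18 = 0.3300
ω₁+ω₂+ω₃+ω₄ = 10.0000  →  vx = (0.08/4)·10.0000 = 0.2000
−ω₁+ω₂+ω₃−ω₄ = -7.0000  →  vy = (0.08/4)·-7.0000 = -0.1400
−ω₁+ω₂−ω₃+ω₄ = 16.0000  →  ωz = (0.08/1.3200)·16.0000 = 0.9697

(0.2000, -0.1400, 0.9697)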